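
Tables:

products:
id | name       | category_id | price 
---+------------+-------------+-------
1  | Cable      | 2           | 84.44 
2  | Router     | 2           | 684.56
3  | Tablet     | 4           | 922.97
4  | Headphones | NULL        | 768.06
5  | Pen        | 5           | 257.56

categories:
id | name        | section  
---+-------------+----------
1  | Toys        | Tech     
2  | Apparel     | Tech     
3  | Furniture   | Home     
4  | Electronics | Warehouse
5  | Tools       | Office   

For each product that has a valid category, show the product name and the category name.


INNER JOIN keeps only products rows whose category_id matches an id in categories. Walk through each product:
  - product 1 (Cable): category_id=2 -> matches Apparel
  - product 2 (Router): category_id=2 -> matches Apparel
  - product 3 (Tablet): category_id=4 -> matches Electronics
  - product 4 (Headphones): category_id=NULL, no match -> dropped
  - product 5 (Pen): category_id=5 -> matches Tools
So 1 of 5 rows is dropped.

SQL:
SELECT a.name, b.name AS category
FROM products a
INNER JOIN categories b ON a.category_id = b.id

Result:
name   | category   
-------+------------
Cable  | Apparel    
Router | Apparel    
Tablet | Electronics
Pen    | Tools      


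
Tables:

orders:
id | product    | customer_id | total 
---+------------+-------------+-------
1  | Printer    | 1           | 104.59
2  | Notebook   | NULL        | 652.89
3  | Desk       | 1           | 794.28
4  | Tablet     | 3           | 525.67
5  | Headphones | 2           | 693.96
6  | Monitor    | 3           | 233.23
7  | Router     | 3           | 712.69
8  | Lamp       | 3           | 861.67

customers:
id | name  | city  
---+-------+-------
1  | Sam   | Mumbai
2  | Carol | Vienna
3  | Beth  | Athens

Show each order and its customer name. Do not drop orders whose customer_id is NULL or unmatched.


LEFT JOIN keeps every row from orders (the left table); where customer_id has no match in customers, the customer columns become NULL. Walk through each order:
  - order 1 (Printer): customer_id=1 -> matches Sam
  - order 2 (Notebook): customer_id=NULL, no match -> kept with NULL
  - order 3 (Desk): customer_id=1 -> matches Sam
  - order 4 (Tablet): customer_id=3 -> matches Beth
  - order 5 (Headphones): customer_id=2 -> matches Carol
  - order 6 (Monitor): customer_id=3 -> matches Beth
  - order 7 (Router): customer_id=3 -> matches Beth
  - order 8 (Lamp): customer_id=3 -> matches Beth
All 8 rows appear; 1 has NULL customer.

SQL:
SELECT a.product, b.name AS customer
FROM orders a
LEFT JOIN customers b ON a.customer_id = b.id

Result:
product    | customer
-----------+---------
Printer    | Sam     
Notebook   | NULL    
Desk       | Sam     
Tablet     | Beth    
Headphones | Carol   
Monitor    | Beth    
Router     | Beth    
Lamp       | Beth    


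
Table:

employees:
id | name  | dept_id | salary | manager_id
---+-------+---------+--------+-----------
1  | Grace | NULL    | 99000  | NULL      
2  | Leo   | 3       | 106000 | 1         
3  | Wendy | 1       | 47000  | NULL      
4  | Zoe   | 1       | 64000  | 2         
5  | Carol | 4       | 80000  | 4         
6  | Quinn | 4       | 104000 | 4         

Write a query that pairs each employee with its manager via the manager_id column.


This is a self-join: employees is joined to a second copy of itself, matching each row's manager_id to another row's id. Use LEFT JOIN so rows with manager_id=NULL are kept.
  - employee 1 (Grace): manager_id=NULL -> NULL
  - employee 2 (Leo): manager_id=1 -> Grace
  - employee 3 (Wendy): manager_id=NULL -> NULL
  - employee 4 (Zoe): manager_id=2 -> Leo
  - employee 5 (Carol): manager_id=4 -> Zoe
  - employee 6 (Quinn): manager_id=4 -> Zoe

SQL:
SELECT a.name AS item, b.name AS manager
FROM employees a
LEFT JOIN employees b ON a.manager_id = b.id

Result:
item  | manager
------+--------
Grace | NULL   
Leo   | Grace  
Wendy | NULL   
Zoe   | Leo    
Carol | Zoe    
Quinn | Zoe    


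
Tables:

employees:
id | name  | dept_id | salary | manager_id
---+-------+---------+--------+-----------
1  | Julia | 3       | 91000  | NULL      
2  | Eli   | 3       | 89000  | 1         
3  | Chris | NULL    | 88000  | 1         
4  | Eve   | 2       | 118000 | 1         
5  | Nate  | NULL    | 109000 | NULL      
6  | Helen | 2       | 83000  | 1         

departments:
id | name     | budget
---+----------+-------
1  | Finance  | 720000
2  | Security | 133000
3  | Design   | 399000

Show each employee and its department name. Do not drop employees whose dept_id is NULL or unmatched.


LEFT JOIN keeps every row from employees (the left table); where dept_id has no match in departments, the department columns become NULL. Walk through each employee:
  - employee 1 (Julia): dept_id=3 -> matches Design
  - employee 2 (Eli): dept_id=3 -> matches Design
  - employee 3 (Chris): dept_id=NULL, no match -> kept with NULL
  - employee 4 (Eve): dept_id=2 -> matches Security
  - employee 5 (Nate): dept_id=NULL, no match -> kept with NULL
  - employee 6 (Helen): dept_id=2 -> matches Security
All 6 rows appear; 2 have NULL department.

SQL:
SELECT a.name, b.name AS department
FROM employees a
LEFT JOIN departments b ON a.dept_id = b.id

Result:
name  | department
------+-----------
Julia | Design    
Eli   | Design    
Chris | NULL      
Eve   | Security  
Nate  | NULL      
Helen | Security  


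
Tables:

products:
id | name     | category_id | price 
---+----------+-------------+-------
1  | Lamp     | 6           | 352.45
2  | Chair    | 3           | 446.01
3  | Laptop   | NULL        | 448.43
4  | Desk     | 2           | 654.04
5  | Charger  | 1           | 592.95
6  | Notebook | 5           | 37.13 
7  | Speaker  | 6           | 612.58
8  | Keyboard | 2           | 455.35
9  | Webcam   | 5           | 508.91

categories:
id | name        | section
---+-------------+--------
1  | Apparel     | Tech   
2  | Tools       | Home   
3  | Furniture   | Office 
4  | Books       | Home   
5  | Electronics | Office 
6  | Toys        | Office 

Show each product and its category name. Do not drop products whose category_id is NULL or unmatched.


LEFT JOIN keeps every row from products (the left table); where category_id has no match in categories, the category columns become NULL. Walk through each product:
  - product 1 (Lamp): category_id=6 -> matches Toys
  - product 2 (Chair): category_id=3 -> matches Furniture
  - product 3 (Laptop): category_id=NULL, no match -> kept with NULL
  - product 4 (Desk): category_id=2 -> matches Tools
  - product 5 (Charger): category_id=1 -> matches Apparel
  - product 6 (Notebook): category_id=5 -> matches Electronics
  - product 7 (Speaker): category_id=6 -> matches Toys
  - product 8 (Keyboard): category_id=2 -> matches Tools
  - product 9 (Webcam): category_id=5 -> matches Electronics
All 9 rows appear; 1 has NULL category.

SQL:
SELECT a.name, b.name AS category
FROM products a
LEFT JOIN categories b ON a.category_id = b.id

Result:
name     | category   
---------+------------
Lamp     | Toys       
Chair    | Furniture  
Laptop   | NULL       
Desk     | Tools      
Charger  | Apparel    
Notebook | Electronics
Speaker  | Toys       
Keyboard | Tools      
Webcam   | Electronics


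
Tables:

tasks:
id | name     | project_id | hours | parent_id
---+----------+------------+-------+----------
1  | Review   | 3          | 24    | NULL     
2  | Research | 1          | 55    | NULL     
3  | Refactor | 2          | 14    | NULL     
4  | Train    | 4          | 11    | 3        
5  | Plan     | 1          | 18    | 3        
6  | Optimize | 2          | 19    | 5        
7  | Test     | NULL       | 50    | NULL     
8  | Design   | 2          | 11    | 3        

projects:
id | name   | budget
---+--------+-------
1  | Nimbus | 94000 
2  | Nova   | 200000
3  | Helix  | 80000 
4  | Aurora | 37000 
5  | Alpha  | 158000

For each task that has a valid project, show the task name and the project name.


INNER JOIN keeps only tasks rows whose project_id matches an id in projects. Walk through each task:
  - task 1 (Review): project_id=3 -> matches Helix
  - task 2 (Research): project_id=1 -> matches Nimbus
  - task 3 (Refactor): project_id=2 -> matches Nova
  - task 4 (Train): project_id=4 -> matches Aurora
  - task 5 (Plan): project_id=1 -> matches Nimbus
  - task 6 (Optimize): project_id=2 -> matches Nova
  - task 7 (Test): project_id=NULL, no match -> dropped
  - task 8 (Design): project_id=2 -> matches Nova
So 1 of 8 rows is dropped.

SQL:
SELECT a.name, b.name AS project
FROM tasks a
INNER JOIN projects b ON a.project_id = b.id

Result:
name     | project
---------+--------
Review   | Helix  
Research | Nimbus 
Refactor | Nova   
Train    | Aurora 
Plan     | Nimbus 
Optimize | Nova   
Design   | Nova   


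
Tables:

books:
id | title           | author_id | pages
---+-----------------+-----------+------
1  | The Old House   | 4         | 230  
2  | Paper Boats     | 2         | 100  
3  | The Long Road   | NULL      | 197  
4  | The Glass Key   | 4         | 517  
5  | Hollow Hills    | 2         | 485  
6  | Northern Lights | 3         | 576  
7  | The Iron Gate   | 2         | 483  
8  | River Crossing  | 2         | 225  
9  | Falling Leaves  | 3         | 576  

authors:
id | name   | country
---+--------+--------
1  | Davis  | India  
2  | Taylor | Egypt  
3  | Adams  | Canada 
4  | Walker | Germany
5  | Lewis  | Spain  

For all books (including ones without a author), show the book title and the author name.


LEFT JOIN keeps every row from books (the left table); where author_id has no match in authors, the author columns become NULL. Walk through each book:
  - book 1 (The Old House): author_id=4 -> matches Walker
  - book 2 (Paper Boats): author_id=2 -> matches Taylor
  - book 3 (The Long Road): author_id=NULL, no match -> kept with NULL
  - book 4 (The Glass Key): author_id=4 -> matches Walker
  - book 5 (Hollow Hills): author_id=2 -> matches Taylor
  - book 6 (Northern Lights): author_id=3 -> matches Adams
  - book 7 (The Iron Gate): author_id=2 -> matches Taylor
  - book 8 (River Crossing): author_id=2 -> matches Taylor
  - book 9 (Falling Leaves): author_id=3 -> matches Adams
All 9 rows appear; 1 has NULL author.

SQL:
SELECT a.title, b.name AS author
FROM books a
LEFT JOIN authors b ON a.author_id = b.id

Result:
title           | author
----------------+-------
The Old House   | Walker
Paper Boats     | Taylor
The Long Road   | NULL  
The Glass Key   | Walker
Hollow Hills    | Taylor
Northern Lights | Adams 
The Iron Gate   | Taylor
River Crossing  | Taylor
Falling Leaves  | Adams 


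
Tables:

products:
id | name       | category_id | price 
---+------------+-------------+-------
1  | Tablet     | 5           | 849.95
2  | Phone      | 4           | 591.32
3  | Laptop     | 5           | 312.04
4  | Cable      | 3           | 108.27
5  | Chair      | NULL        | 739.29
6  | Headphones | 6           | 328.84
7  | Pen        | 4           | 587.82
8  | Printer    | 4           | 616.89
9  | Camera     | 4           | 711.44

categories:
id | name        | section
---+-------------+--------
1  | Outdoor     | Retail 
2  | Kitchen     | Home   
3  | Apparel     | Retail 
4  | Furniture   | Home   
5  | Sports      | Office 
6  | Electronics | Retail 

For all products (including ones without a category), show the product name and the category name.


LEFT JOIN keeps every row from products (the left table); where category_id has no match in categories, the category columns become NULL. Walk through each product:
  - product 1 (Tablet): category_id=5 -> matches Sports
  - product 2 (Phone): category_id=4 -> matches Furniture
  - product 3 (Laptop): category_id=5 -> matches Sports
  - product 4 (Cable): category_id=3 -> matches Apparel
  - product 5 (Chair): category_id=NULL, no match -> kept with NULL
  - product 6 (Headphones): category_id=6 -> matches Electronics
  - product 7 (Pen): category_id=4 -> matches Furniture
  - product 8 (Printer): category_id=4 -> matches Furniture
  - product 9 (Camera): category_id=4 -> matches Furniture
All 9 rows appear; 1 has NULL category.

SQL:
SELECT a.name, b.name AS category
FROM products a
LEFT JOIN categories b ON a.category_id = b.id

Result:
name       | category   
-----------+------------
Tablet     | Sports     
Phone      | Furniture  
Laptop     | Sports     
Cable      | Apparel    
Chair      | NULL       
Headphones | Electronics
Pen        | Furniture  
Printer    | Furniture  
Camera     | Furniture  


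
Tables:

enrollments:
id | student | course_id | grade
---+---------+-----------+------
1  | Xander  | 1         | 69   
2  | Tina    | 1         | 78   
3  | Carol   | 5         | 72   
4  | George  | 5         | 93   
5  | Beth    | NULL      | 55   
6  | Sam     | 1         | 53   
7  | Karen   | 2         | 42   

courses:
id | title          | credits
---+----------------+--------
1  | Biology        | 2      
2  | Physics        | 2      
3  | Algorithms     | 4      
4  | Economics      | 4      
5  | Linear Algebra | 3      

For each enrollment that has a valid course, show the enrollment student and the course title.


INNER JOIN keeps only enrollments rows whose course_id matches an id in courses. Walk through each enrollment:
  - enrollment 1 (Xander): course_id=1 -> matches Biology
  - enrollment 2 (Tina): course_id=1 -> matches Biology
  - enrollment 3 (Carol): course_id=5 -> matches Linear Algebra
  - enrollment 4 (George): course_id=5 -> matches Linear Algebra
  - enrollment 5 (Beth): course_id=NULL, no match -> dropped
  - enrollment 6 (Sam): course_id=1 -> matches Biology
  - enrollment 7 (Karen): course_id=2 -> matches Physics
So 1 of 7 rows is dropped.

SQL:
SELECT a.student, b.title AS course
FROM enrollments a
INNER JOIN courses b ON a.course_id = b.id

Result:
student | course        
--------+---------------
Xander  | Biology       
Tina    | Biology       
Carol   | Linear Algebra
George  | Linear Algebra
Sam     | Biology       
Karen   | Physics       


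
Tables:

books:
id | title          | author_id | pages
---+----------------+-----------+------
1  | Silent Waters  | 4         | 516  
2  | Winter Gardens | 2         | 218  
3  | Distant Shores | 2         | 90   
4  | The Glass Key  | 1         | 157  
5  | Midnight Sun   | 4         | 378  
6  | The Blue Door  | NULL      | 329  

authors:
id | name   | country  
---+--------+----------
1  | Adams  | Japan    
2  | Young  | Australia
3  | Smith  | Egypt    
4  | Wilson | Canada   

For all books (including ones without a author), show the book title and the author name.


LEFT JOIN keeps every row from books (the left table); where author_id has no match in authors, the author columns become NULL. Walk through each book:
  - book 1 (Silent Waters): author_id=4 -> matches Wilson
  - book 2 (Winter Gardens): author_id=2 -> matches Young
  - book 3 (Distant Shores): author_id=2 -> matches Young
  - book 4 (The Glass Key): author_id=1 -> matches Adams
  - book 5 (Midnight Sun): author_id=4 -> matches Wilson
  - book 6 (The Blue Door): author_id=NULL, no match -> kept with NULL
All 6 rows appear; 1 has NULL author.

SQL:
SELECT a.title, b.name AS author
FROM books a
LEFT JOIN authors b ON a.author_id = b.id

Result:
title          | author
---------------+-------
Silent Waters  | Wilson
Winter Gardens | Young 
Distant Shores | Young 
The Glass Key  | Adams 
Midnight Sun   | Wilson
The Blue Door  | NULL  


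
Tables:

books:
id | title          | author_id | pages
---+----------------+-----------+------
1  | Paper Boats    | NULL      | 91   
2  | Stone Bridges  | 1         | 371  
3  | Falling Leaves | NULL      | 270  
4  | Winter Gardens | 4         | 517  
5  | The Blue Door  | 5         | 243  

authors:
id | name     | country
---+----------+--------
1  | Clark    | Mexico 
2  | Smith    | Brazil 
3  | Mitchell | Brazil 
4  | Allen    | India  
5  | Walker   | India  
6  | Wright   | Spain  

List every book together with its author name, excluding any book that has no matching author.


INNER JOIN keeps only books rows whose author_id matches an id in authors. Walk through each book:
  - book 1 (Paper Boats): author_id=NULL, no match -> dropped
  - book 2 (Stone Bridges): author_id=1 -> matches Clark
  - book 3 (Falling Leaves): author_id=NULL, no match -> dropped
  - book 4 (Winter Gardens): author_id=4 -> matches Allen
  - book 5 (The Blue Door): author_id=5 -> matches Walker
So 2 of 5 rows are dropped.

SQL:
SELECT a.title, b.name AS author
FROM books a
INNER JOIN authors b ON a.author_id = b.id

Result:
title          | author
---------------+-------
Stone Bridges  | Clark 
Winter Gardens | Allen 
The Blue Door  | Walker


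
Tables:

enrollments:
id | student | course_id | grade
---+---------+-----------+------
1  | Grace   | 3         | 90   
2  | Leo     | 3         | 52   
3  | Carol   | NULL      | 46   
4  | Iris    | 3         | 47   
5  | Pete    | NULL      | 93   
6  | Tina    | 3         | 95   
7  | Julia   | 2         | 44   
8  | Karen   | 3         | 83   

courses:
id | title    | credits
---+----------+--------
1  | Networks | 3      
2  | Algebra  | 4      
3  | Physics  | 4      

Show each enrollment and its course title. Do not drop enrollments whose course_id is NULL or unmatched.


LEFT JOIN keeps every row from enrollments (the left table); where course_id has no match in courses, the course columns become NULL. Walk through each enrollment:
  - enrollment 1 (Grace): course_id=3 -> matches Physics
  - enrollment 2 (Leo): course_id=3 -> matches Physics
  - enrollment 3 (Carol): course_id=NULL, no match -> kept with NULL
  - enrollment 4 (Iris): course_id=3 -> matches Physics
  - enrollment 5 (Pete): course_id=NULL, no match -> kept with NULL
  - enrollment 6 (Tina): course_id=3 -> matches Physics
  - enrollment 7 (Julia): course_id=2 -> matches Algebra
  - enrollment 8 (Karen): course_id=3 -> matches Physics
All 8 rows appear; 2 have NULL course.

SQL:
SELECT a.student, b.title AS course
FROM enrollments a
LEFT JOIN courses b ON a.course_id = b.id

Result:
student | course 
--------+--------
Grace   | Physics
Leo     | Physics
Carol   | NULL   
Iris    | Physics
Pete    | NULL   
Tina    | Physics
Julia   | Algebra
Karen   | Physics


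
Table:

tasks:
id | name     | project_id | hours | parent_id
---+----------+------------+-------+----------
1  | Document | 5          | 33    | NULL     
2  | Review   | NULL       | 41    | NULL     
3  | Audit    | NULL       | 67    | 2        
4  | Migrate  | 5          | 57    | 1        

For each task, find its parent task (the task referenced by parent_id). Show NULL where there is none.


This is a self-join: tasks is joined to a second copy of itself, matching each row's parent_id to another row's id. Use LEFT JOIN so rows with parent_id=NULL are kept.
  - task 1 (Document): parent_id=NULL -> NULL
  - task 2 (Review): parent_id=NULL -> NULL
  - task 3 (Audit): parent_id=2 -> Review
  - task 4 (Migrate): parent_id=1 -> Document

SQL:
SELECT a.name AS item, b.name AS parent
FROM tasks a
LEFT JOIN tasks b ON a.parent_id = b.id

Result:
item     | parent  
---------+---------
Document | NULL    
Review   | NULL    
Audit    | Review  
Migrate  | Document


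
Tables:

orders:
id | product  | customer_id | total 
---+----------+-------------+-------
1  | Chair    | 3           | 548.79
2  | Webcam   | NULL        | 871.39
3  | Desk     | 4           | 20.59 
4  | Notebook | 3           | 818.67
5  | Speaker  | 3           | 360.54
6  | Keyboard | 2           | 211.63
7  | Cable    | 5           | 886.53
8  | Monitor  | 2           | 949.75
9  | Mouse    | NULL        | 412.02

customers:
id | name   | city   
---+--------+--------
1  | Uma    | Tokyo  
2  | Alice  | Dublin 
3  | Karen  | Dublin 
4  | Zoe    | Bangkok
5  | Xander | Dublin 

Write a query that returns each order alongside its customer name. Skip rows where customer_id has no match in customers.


INNER JOIN keeps only orders rows whose customer_id matches an id in customers. Walk through each order:
  - order 1 (Chair): customer_id=3 -> matches Karen
  - order 2 (Webcam): customer_id=NULL, no match -> dropped
  - order 3 (Desk): customer_id=4 -> matches Zoe
  - order 4 (Notebook): customer_id=3 -> matches Karen
  - order 5 (Speaker): customer_id=3 -> matches Karen
  - order 6 (Keyboard): customer_id=2 -> matches Alice
  - order 7 (Cable): customer_id=5 -> matches Xander
  - order 8 (Monitor): customer_id=2 -> matches Alice
  - order 9 (Mouse): customer_id=NULL, no match -> dropped
So 2 of 9 rows are dropped.

SQL:
SELECT a.product, b.name AS customer
FROM orders a
INNER JOIN customers b ON a.customer_id = b.id

Result:
product  | customer
---------+---------
Chair    | Karen   
Desk     | Zoe     
Notebook | Karen   
Speaker  | Karen   
Keyboard | Alice   
Cable    | Xander  
Monitor  | Alice   


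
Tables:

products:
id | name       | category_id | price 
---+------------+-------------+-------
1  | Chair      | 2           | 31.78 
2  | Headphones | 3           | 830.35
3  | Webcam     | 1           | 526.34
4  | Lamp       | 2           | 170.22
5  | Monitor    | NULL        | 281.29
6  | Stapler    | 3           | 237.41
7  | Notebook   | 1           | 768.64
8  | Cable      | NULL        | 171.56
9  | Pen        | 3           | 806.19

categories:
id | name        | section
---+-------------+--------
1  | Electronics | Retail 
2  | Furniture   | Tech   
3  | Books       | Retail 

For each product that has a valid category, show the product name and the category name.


INNER JOIN keeps only products rows whose category_id matches an id in categories. Walk through each product:
  - product 1 (Chair): category_id=2 -> matches Furniture
  - product 2 (Headphones): category_id=3 -> matches Books
  - product 3 (Webcam): category_id=1 -> matches Electronics
  - product 4 (Lamp): category_id=2 -> matches Furniture
  - product 5 (Monitor): category_id=NULL, no match -> dropped
  - product 6 (Stapler): category_id=3 -> matches Books
  - product 7 (Notebook): category_id=1 -> matches Electronics
  - product 8 (Cable): category_id=NULL, no match -> dropped
  - product 9 (Pen): category_id=3 -> matches Books
So 2 of 9 rows are dropped.

SQL:
SELECT a.name, b.name AS category
FROM products a
INNER JOIN categories b ON a.category_id = b.id

Result:
name       | category   
-----------+------------
Chair      | Furniture  
Headphones | Books      
Webcam     | Electronics
Lamp       | Furniture  
Stapler    | Books      
Notebook   | Electronics
Pen        | Books      


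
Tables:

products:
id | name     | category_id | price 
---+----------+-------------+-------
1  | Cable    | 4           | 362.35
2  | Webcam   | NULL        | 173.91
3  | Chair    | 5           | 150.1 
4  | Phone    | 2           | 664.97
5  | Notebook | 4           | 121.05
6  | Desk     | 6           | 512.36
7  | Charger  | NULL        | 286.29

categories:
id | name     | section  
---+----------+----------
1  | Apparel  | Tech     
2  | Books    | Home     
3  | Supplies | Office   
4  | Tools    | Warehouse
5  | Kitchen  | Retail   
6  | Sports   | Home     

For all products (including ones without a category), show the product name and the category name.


LEFT JOIN keeps every row from products (the left table); where category_id has no match in categories, the category columns become NULL. Walk through each product:
  - product 1 (Cable): category_id=4 -> matches Tools
  - product 2 (Webcam): category_id=NULL, no match -> kept with NULL
  - product 3 (Chair): category_id=5 -> matches Kitchen
  - product 4 (Phone): category_id=2 -> matches Books
  - product 5 (Notebook): category_id=4 -> matches Tools
  - product 6 (Desk): category_id=6 -> matches Sports
  - product 7 (Charger): category_id=NULL, no match -> kept with NULL
All 7 rows appear; 2 have NULL category.

SQL:
SELECT a.name, b.name AS category
FROM products a
LEFT JOIN categories b ON a.category_id = b.id

Result:
name     | category
---------+---------
Cable    | Tools   
Webcam   | NULL    
Chair    | Kitchen 
Phone    | Books   
Notebook | Tools   
Desk     | Sports  
Charger  | NULL    


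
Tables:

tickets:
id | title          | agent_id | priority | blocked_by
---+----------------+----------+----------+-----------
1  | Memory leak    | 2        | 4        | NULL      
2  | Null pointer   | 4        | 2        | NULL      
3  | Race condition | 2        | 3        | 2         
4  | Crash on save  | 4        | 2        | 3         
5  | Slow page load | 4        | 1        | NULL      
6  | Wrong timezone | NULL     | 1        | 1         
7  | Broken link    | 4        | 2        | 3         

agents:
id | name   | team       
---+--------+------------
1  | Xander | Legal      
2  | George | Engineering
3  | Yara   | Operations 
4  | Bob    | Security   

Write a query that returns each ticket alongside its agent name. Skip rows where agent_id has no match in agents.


INNER JOIN keeps only tickets rows whose agent_id matches an id in agents. Walk through each ticket:
  - ticket 1 (Memory leak): agent_id=2 -> matches George
  - ticket 2 (Null pointer): agent_id=4 -> matches Bob
  - ticket 3 (Race condition): agent_id=2 -> matches George
  - ticket 4 (Crash on save): agent_id=4 -> matches Bob
  - ticket 5 (Slow page load): agent_id=4 -> matches Bob
  - ticket 6 (Wrong timezone): agent_id=NULL, no match -> dropped
  - ticket 7 (Broken link): agent_id=4 -> matches Bob
So 1 of 7 rows is dropped.

SQL:
SELECT a.title, b.name AS agent
FROM tickets a
INNER JOIN agents b ON a.agent_id = b.id

Result:
title          | agent 
---------------+-------
Memory leak    | George
Null pointer   | Bob   
Race condition | George
Crash on save  | Bob   
Slow page load | Bob   
Broken link    | Bob   


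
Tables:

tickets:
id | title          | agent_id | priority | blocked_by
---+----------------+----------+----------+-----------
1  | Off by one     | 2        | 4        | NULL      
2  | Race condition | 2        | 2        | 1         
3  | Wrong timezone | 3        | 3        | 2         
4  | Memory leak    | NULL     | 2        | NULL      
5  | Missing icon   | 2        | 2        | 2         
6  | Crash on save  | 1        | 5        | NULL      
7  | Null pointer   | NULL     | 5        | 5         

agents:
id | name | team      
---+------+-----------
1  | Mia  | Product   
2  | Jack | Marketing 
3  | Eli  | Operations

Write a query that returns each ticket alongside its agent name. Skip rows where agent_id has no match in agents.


INNER JOIN keeps only tickets rows whose agent_id matches an id in agents. Walk through each ticket:
  - ticket 1 (Off by one): agent_id=2 -> matches Jack
  - ticket 2 (Race condition): agent_id=2 -> matches Jack
  - ticket 3 (Wrong timezone): agent_id=3 -> matches Eli
  - ticket 4 (Memory leak): agent_id=NULL, no match -> dropped
  - ticket 5 (Missing icon): agent_id=2 -> matches Jack
  - ticket 6 (Crash on save): agent_id=1 -> matches Mia
  - ticket 7 (Null pointer): agent_id=NULL, no match -> dropped
So 2 of 7 rows are dropped.

SQL:
SELECT a.title, b.name AS agent
FROM tickets a
INNER JOIN agents b ON a.agent_id = b.id

Result:
title          | agent
---------------+------
Off by one     | Jack 
Race condition | Jack 
Wrong timezone | Eli  
Missing icon   | Jack 
Crash on save  | Mia  


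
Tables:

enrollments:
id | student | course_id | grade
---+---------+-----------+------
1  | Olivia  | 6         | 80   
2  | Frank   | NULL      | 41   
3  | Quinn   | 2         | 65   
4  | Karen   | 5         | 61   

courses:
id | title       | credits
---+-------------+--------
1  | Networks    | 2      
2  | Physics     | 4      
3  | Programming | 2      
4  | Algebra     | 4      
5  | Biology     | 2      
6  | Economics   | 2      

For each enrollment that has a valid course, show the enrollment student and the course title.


INNER JOIN keeps only enrollments rows whose course_id matches an id in courses. Walk through each enrollment:
  - enrollment 1 (Olivia): course_id=6 -> matches Economics
  - enrollment 2 (Frank): course_id=NULL, no match -> dropped
  - enrollment 3 (Quinn): course_id=2 -> matches Physics
  - enrollment 4 (Karen): course_id=5 -> matches Biology
So 1 of 4 rows is dropped.

SQL:
SELECT a.student, b.title AS course
FROM enrollments a
INNER JOIN courses b ON a.course_id = b.id

Result:
student | course   
--------+----------
Olivia  | Economics
Quinn   | Physics  
Karen   | Biology  


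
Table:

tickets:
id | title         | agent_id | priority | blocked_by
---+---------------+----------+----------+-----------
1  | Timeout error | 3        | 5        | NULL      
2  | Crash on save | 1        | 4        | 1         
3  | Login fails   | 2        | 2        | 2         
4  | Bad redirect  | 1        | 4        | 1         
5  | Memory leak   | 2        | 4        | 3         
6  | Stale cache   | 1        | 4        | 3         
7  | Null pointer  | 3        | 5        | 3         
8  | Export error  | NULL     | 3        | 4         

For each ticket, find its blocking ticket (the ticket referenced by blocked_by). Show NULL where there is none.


This is a self-join: tickets is joined to a second copy of itself, matching each row's blocked_by to another row's id. Use LEFT JOIN so rows with blocked_by=NULL are kept.
  - ticket 1 (Timeout error): blocked_by=NULL -> NULL
  - ticket 2 (Crash on save): blocked_by=1 -> Timeout error
  - ticket 3 (Login fails): blocked_by=2 -> Crash on save
  - ticket 4 (Bad redirect): blocked_by=1 -> Timeout error
  - ticket 5 (Memory leak): blocked_by=3 -> Login fails
  - ticket 6 (Stale cache): blocked_by=3 -> Login fails
  - ticket 7 (Null pointer): blocked_by=3 -> Login fails
  - ticket 8 (Export error): blocked_by=4 -> Bad redirect

SQL:
SELECT a.title AS item, b.title AS blocked_by
FROM tickets a
LEFT JOIN tickets b ON a.blocked_by = b.id

Result:
item          | blocked_by   
--------------+--------------
Timeout error | NULL         
Crash on save | Timeout error
Login fails   | Crash on save
Bad redirect  | Timeout error
Memory leak   | Login fails  
Stale cache   | Login fails  
Null pointer  | Login fails  
Export error  | Bad redirect 


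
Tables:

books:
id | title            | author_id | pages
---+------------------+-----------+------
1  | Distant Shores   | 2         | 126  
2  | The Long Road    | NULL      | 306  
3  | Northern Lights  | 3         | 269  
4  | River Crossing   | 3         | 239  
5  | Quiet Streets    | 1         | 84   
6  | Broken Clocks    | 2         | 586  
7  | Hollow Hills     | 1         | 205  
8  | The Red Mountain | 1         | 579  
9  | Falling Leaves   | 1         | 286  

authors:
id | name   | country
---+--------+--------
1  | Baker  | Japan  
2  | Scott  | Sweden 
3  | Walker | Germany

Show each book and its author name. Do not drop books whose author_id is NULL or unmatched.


LEFT JOIN keeps every row from books (the left table); where author_id has no match in authors, the author columns become NULL. Walk through each book:
  - book 1 (Distant Shores): author_id=2 -> matches Scott
  - book 2 (The Long Road): author_id=NULL, no match -> kept with NULL
  - book 3 (Northern Lights): author_id=3 -> matches Walker
  - book 4 (River Crossing): author_id=3 -> matches Walker
  - book 5 (Quiet Streets): author_id=1 -> matches Baker
  - book 6 (Broken Clocks): author_id=2 -> matches Scott
  - book 7 (Hollow Hills): author_id=1 -> matches Baker
  - book 8 (The Red Mountain): author_id=1 -> matches Baker
  - book 9 (Falling Leaves): author_id=1 -> matches Baker
All 9 rows appear; 1 has NULL author.

SQL:
SELECT a.title, b.name AS author
FROM books a
LEFT JOIN authors b ON a.author_id = b.id

Result:
title            | author
-----------------+-------
Distant Shores   | Scott 
The Long Road    | NULL  
Northern Lights  | Walker
River Crossing   | Walker
Quiet Streets    | Baker 
Broken Clocks    | Scott 
Hollow Hills     | Baker 
The Red Mountain | Baker 
Falling Leaves   | Baker 


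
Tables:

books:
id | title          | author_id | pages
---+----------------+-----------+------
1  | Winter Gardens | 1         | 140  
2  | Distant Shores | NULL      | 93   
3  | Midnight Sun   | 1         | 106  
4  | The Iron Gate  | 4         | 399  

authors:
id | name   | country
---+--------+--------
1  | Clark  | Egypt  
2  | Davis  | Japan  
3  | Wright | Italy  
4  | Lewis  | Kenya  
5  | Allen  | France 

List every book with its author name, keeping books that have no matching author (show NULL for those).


LEFT JOIN keeps every row from books (the left table); where author_id has no match in authors, the author columns become NULL. Walk through each book:
  - book 1 (Winter Gardens): author_id=1 -> matches Clark
  - book 2 (Distant Shores): author_id=NULL, no match -> kept with NULL
  - book 3 (Midnight Sun): author_id=1 -> matches Clark
  - book 4 (The Iron Gate): author_id=4 -> matches Lewis
All 4 rows appear; 1 has NULL author.

SQL:
SELECT a.title, b.name AS author
FROM books a
LEFT JOIN authors b ON a.author_id = b.id

Result:
title          | author
---------------+-------
Winter Gardens | Clark 
Distant Shores | NULL  
Midnight Sun   | Clark 
The Iron Gate  | Lewis 


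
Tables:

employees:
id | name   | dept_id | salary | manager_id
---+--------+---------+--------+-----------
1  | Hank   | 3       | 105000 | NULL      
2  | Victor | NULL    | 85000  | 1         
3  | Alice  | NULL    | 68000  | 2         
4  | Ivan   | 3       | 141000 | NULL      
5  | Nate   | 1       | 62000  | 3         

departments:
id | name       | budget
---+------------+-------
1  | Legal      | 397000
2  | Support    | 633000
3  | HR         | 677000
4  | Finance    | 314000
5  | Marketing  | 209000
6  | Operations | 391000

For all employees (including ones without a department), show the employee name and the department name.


LEFT JOIN keeps every row from employees (the left table); where dept_id has no match in departments, the department columns become NULL. Walk through each employee:
  - employee 1 (Hank): dept_id=3 -> matches HR
  - employee 2 (Victor): dept_id=NULL, no match -> kept with NULL
  - employee 3 (Alice): dept_id=NULL, no match -> kept with NULL
  - employee 4 (Ivan): dept_id=3 -> matches HR
  - employee 5 (Nate): dept_id=1 -> matches Legal
All 5 rows appear; 2 have NULL department.

SQL:
SELECT a.name, b.name AS department
FROM employees a
LEFT JOIN departments b ON a.dept_id = b.id

Result:
name   | department
-------+-----------
Hank   | HR        
Victor | NULL      
Alice  | NULL      
Ivan   | HR        
Nate   | Legal     


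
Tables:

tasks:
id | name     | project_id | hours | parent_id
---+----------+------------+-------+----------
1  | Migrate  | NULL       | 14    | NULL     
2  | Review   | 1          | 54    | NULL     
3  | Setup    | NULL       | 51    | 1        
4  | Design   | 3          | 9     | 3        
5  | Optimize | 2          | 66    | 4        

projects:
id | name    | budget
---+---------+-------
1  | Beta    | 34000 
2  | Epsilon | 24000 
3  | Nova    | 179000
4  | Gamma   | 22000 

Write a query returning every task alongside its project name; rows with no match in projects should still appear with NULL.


LEFT JOIN keeps every row from tasks (the left table); where project_id has no match in projects, the project columns become NULL. Walk through each task:
  - task 1 (Migrate): project_id=NULL, no match -> kept with NULL
  - task 2 (Review): project_id=1 -> matches Beta
  - task 3 (Setup): project_id=NULL, no match -> kept with NULL
  - task 4 (Design): project_id=3 -> matches Nova
  - task 5 (Optimize): project_id=2 -> matches Epsilon
All 5 rows appear; 2 have NULL project.

SQL:
SELECT a.name, b.name AS project
FROM tasks a
LEFT JOIN projects b ON a.project_id = b.id

Result:
name     | project
---------+--------
Migrate  | NULL   
Review   | Beta   
Setup    | NULL   
Design   | Nova   
Optimize | Epsilon


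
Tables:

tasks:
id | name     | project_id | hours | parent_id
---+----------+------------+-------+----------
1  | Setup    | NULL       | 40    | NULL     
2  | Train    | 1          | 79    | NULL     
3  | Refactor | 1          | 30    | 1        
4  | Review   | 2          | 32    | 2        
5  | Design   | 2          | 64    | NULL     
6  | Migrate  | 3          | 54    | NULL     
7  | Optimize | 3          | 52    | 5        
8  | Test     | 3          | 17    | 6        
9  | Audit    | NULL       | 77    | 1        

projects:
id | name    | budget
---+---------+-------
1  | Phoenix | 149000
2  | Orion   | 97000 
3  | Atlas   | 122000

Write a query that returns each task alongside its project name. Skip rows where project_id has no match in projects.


INNER JOIN keeps only tasks rows whose project_id matches an id in projects. Walk through each task:
  - task 1 (Setup): project_id=NULL, no match -> dropped
  - task 2 (Train): project_id=1 -> matches Phoenix
  - task 3 (Refactor): project_id=1 -> matches Phoenix
  - task 4 (Review): project_id=2 -> matches Orion
  - task 5 (Design): project_id=2 -> matches Orion
  - task 6 (Migrate): project_id=3 -> matches Atlas
  - task 7 (Optimize): project_id=3 -> matches Atlas
  - task 8 (Test): project_id=3 -> matches Atlas
  - task 9 (Audit): project_id=NULL, no match -> dropped
So 2 of 9 rows are dropped.

SQL:
SELECT a.name, b.name AS project
FROM tasks a
INNER JOIN projects b ON a.project_id = b.id

Result:
name     | project
---------+--------
Train    | Phoenix
Refactor | Phoenix
Review   | Orion  
Design   | Orion  
Migrate  | Atlas  
Optimize | Atlas  
Test     | Atlas  


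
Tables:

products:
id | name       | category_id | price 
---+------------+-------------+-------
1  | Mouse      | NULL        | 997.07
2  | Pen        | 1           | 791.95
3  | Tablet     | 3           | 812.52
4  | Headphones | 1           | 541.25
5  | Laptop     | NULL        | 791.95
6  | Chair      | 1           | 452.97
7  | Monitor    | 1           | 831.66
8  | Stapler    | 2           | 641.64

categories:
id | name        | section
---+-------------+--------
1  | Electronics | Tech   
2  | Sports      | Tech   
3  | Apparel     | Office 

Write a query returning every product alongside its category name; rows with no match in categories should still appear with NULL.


LEFT JOIN keeps every row from products (the left table); where category_id has no match in categories, the category columns become NULL. Walk through each product:
  - product 1 (Mouse): category_id=NULL, no match -> kept with NULL
  - product 2 (Pen): category_id=1 -> matches Electronics
  - product 3 (Tablet): category_id=3 -> matches Apparel
  - product 4 (Headphones): category_id=1 -> matches Electronics
  - product 5 (Laptop): category_id=NULL, no match -> kept with NULL
  - product 6 (Chair): category_id=1 -> matches Electronics
  - product 7 (Monitor): category_id=1 -> matches Electronics
  - product 8 (Stapler): category_id=2 -> matches Sports
All 8 rows appear; 2 have NULL category.

SQL:
SELECT a.name, b.name AS category
FROM products a
LEFT JOIN categories b ON a.category_id = b.id

Result:
name       | category   
-----------+------------
Mouse      | NULL       
Pen        | Electronics
Tablet     | Apparel    
Headphones | Electronics
Laptop     | NULL       
Chair      | Electronics
Monitor    | Electronics
Stapler    | Sports     


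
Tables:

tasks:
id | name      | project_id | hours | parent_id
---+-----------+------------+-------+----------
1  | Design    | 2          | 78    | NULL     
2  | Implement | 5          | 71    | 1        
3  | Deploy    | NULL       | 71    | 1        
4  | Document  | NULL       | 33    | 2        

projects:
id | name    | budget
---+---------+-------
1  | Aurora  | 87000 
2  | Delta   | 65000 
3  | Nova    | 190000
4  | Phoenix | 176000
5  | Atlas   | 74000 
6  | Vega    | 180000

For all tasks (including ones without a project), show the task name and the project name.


LEFT JOIN keeps every row from tasks (the left table); where project_id has no match in projects, the project columns become NULL. Walk through each task:
  - task 1 (Design): project_id=2 -> matches Delta
  - task 2 (Implement): project_id=5 -> matches Atlas
  - task 3 (Deploy): project_id=NULL, no match -> kept with NULL
  - task 4 (Document): project_id=NULL, no match -> kept with NULL
All 4 rows appear; 2 have NULL project.

SQL:
SELECT a.name, b.name AS project
FROM tasks a
LEFT JOIN projects b ON a.project_id = b.id

Result:
name      | project
----------+--------
Design    | Delta  
Implement | Atlas  
Deploy    | NULL   
Document  | NULL   
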